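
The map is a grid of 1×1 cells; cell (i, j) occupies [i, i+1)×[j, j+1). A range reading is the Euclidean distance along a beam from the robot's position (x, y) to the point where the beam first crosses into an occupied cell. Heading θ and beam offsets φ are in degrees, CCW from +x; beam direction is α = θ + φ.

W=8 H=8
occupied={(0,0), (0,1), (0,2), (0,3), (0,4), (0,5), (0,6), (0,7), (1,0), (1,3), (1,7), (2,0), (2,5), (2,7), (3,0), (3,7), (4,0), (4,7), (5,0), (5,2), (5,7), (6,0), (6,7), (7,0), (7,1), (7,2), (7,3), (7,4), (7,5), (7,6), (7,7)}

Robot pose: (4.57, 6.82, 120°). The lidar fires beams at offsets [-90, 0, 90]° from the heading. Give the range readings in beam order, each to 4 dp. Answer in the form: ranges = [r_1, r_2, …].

beam 1: φ=-90°, α=30°
  dir = (cos 30°, sin 30°) = (0.8660, 0.5000); from cell (4,6)
  next x-line at t=0.4965, next y-line at t=0.3600; Δt_x=1.1547, Δt_y=2.0000
    y: enter (4,7) at t=0.3600 ← occupied
  → r_1 = 0.3600
beam 2: φ=0°, α=120°
  dir = (cos 120°, sin 120°) = (-0.5000, 0.8660); from cell (4,6)
  next x-line at t=1.1400, next y-line at t=0.2078; Δt_x=2.0000, Δt_y=1.1547
    y: enter (4,7) at t=0.2078 ← occupied
  → r_2 = 0.2078
beam 3: φ=90°, α=210°
  dir = (cos 210°, sin 210°) = (-0.8660, -0.5000); from cell (4,6)
  next x-line at t=0.6582, next y-line at t=1.6400; Δt_x=1.1547, Δt_y=2.0000
    x: enter (3,6) at t=0.6582
    y: enter (3,5) at t=1.6400
    x: enter (2,5) at t=1.8129 ← occupied
  → r_3 = 1.8129

ranges = [0.3600, 0.2078, 1.8129]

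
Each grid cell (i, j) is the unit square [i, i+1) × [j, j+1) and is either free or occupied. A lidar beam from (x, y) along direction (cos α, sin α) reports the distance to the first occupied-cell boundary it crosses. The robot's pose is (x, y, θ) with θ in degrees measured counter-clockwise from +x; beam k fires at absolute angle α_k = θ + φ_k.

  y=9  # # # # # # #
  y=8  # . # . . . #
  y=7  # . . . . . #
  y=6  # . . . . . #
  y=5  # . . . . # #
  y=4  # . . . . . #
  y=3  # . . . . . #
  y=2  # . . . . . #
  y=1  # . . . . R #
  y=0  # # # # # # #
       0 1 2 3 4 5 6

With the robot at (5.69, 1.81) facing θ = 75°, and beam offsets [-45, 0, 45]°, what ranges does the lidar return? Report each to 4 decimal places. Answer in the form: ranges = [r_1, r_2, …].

beam 1: φ=-45°, α=30°
  dir = (cos 30°, sin 30°) = (0.8660, 0.5000); from cell (5,1)
  next x-line at t=0.3580, next y-line at t=0.3800; Δt_x=1.1547, Δt_y=2.0000
    x: enter (6,1) at t=0.3580 ← occupied
  → r_1 = 0.3580
beam 2: φ=0°, α=75°
  dir = (cos 75°, sin 75°) = (0.2588, 0.9659); from cell (5,1)
  next x-line at t=1.1977, next y-line at t=0.1967; Δt_x=3.8637, Δt_y=1.0353
    y: enter (5,2) at t=0.1967
    x: enter (6,2) at t=1.1977 ← occupied
  → r_2 = 1.1977
beam 3: φ=45°, α=120°
  dir = (cos 120°, sin 120°) = (-0.5000, 0.8660); from cell (5,1)
  next x-line at t=1.3800, next y-line at t=0.2194; Δt_x=2.0000, Δt_y=1.1547
    y: enter (5,2) at t=0.2194
    y: enter (5,3) at t=1.3741
    x: enter (4,3) at t=1.3800
    y: enter (4,4) at t=2.5288
    x: enter (3,4) at t=3.3800
    y: enter (3,5) at t=3.6835
    y: enter (3,6) at t=4.8382
    x: enter (2,6) at t=5.3800
    y: enter (2,7) at t=5.9929
    y: enter (2,8) at t=7.1476 ← occupied
  → r_3 = 7.1476

ranges = [0.3580, 1.1977, 7.1476]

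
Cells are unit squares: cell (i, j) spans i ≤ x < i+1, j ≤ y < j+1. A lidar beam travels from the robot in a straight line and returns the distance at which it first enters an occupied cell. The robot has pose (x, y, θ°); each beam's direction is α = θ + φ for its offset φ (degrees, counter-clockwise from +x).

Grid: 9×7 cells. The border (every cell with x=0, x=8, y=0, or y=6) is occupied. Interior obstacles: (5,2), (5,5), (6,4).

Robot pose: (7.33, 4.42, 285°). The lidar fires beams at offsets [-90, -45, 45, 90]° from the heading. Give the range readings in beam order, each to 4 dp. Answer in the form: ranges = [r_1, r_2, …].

beam 1: φ=-90°, α=195°
  d=(-0.9659,-0.2588)  start (7,4)  tX=0.3416 tY=1.6228  stride 1/|dx|=1.0353 1/|dy|=3.8637
    cross x-line → (6,4), t=0.3416 (wall)
  → r_1 = 0.3416
beam 2: φ=-45°, α=240°
  d=(-0.5000,-0.8660)  start (7,4)  tX=0.6600 tY=0.4850  stride 1/|dx|=2.0000 1/|dy|=1.1547
    cross y-line → (7,3), t=0.4850
    cross x-line → (6,3), t=0.6600
    cross y-line → (6,2), t=1.6397
    cross x-line → (5,2), t=2.6600 (wall)
  → r_2 = 2.6600
beam 3: φ=45°, α=330°
  d=(0.8660,-0.5000)  start (7,4)  tX=0.7736 tY=0.8400  stride 1/|dx|=1.1547 1/|dy|=2.0000
    cross x-line → (8,4), t=0.7736 (wall)
  → r_3 = 0.7736
beam 4: φ=90°, α=15°
  d=(0.9659,0.2588)  start (7,4)  tX=0.6936 tY=2.2409  stride 1/|dx|=1.0353 1/|dy|=3.8637
    cross x-line → (8,4), t=0.6936 (wall)
  → r_4 = 0.6936

ranges = [0.3416, 2.6600, 0.7736, 0.6936]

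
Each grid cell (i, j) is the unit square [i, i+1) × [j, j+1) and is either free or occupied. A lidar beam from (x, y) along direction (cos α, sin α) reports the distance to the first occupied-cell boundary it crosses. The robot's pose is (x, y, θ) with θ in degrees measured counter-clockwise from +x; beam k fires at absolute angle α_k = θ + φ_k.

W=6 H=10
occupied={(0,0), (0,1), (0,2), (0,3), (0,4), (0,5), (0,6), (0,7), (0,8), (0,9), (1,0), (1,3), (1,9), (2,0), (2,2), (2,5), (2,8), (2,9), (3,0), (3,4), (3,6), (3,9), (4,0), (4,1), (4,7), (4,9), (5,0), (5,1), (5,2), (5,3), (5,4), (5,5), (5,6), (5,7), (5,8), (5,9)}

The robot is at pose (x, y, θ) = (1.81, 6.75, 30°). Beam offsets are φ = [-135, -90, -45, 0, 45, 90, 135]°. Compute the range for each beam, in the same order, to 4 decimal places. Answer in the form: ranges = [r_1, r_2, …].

ranges = [2.8470, 0.8660, 1.2320, 3.6835, 1.2941, 1.6200, 0.8386]

beam 1: φ=-135°, α=255°
  direction (-0.2588, -0.9659); cell (1,6); t to first gridline: x 3.1296, y 0.7765 (then +3.8637 / +1.0353)
    (1,5) via y @ 0.7765
    (1,4) via y @ 1.8117
    (1,3) via y @ 2.8470  # hit
  → r_1 = 2.8470
beam 2: φ=-90°, α=300°
  direction (0.5000, -0.8660); cell (1,6); t to first gridline: x 0.3800, y 0.8660 (then +2.0000 / +1.1547)
    (2,6) via x @ 0.3800
    (2,5) via y @ 0.8660  # hit
  → r_2 = 0.8660
beam 3: φ=-45°, α=345°
  direction (0.9659, -0.2588); cell (1,6); t to first gridline: x 0.1967, y 2.8978 (then +1.0353 / +3.8637)
    (2,6) via x @ 0.1967
    (3,6) via x @ 1.2320  # hit
  → r_3 = 1.2320
beam 4: φ=0°, α=30°
  direction (0.8660, 0.5000); cell (1,6); t to first gridline: x 0.2194, y 0.5000 (then +1.1547 / +2.0000)
    (2,6) via x @ 0.2194
    (2,7) via y @ 0.5000
    (3,7) via x @ 1.3741
    (3,8) via y @ 2.5000
    (4,8) via x @ 2.5288
    (5,8) via x @ 3.6835  # hit
  → r_4 = 3.6835
beam 5: φ=45°, α=75°
  direction (0.2588, 0.9659); cell (1,6); t to first gridline: x 0.7341, y 0.2588 (then +3.8637 / +1.0353)
    (1,7) via y @ 0.2588
    (2,7) via x @ 0.7341
    (2,8) via y @ 1.2941  # hit
  → r_5 = 1.2941
beam 6: φ=90°, α=120°
  direction (-0.5000, 0.8660); cell (1,6); t to first gridline: x 1.6200, y 0.2887 (then +2.0000 / +1.1547)
    (1,7) via y @ 0.2887
    (1,8) via y @ 1.4434
    (0,8) via x @ 1.6200  # hit
  → r_6 = 1.6200
beam 7: φ=135°, α=165°
  direction (-0.9659, 0.2588); cell (1,6); t to first gridline: x 0.8386, y 0.9659 (then +1.0353 / +3.8637)
    (0,6) via x @ 0.8386  # hit
  → r_7 = 0.8386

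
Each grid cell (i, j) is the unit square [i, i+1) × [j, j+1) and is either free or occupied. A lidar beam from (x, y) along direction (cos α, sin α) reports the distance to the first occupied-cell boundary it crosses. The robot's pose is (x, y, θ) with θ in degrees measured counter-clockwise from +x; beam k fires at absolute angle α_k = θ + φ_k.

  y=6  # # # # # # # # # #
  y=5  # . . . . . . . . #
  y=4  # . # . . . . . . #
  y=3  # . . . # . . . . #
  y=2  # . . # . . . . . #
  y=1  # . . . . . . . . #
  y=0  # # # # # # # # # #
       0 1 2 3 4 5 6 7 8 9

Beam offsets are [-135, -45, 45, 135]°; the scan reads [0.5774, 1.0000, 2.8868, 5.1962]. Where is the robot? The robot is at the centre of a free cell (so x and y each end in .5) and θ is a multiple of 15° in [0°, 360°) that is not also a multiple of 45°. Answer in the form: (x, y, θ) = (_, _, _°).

The pose lattice has 37·16 = 592 candidates. Test each by forward raycasting.
  (8.5, 4.5, 195°): beam 1 = 1.0000 ≠ 0.5774 ✗
  (3.5, 4.5, 30°): beam 1 = 1.5529 ≠ 0.5774 ✗
  (7.5, 5.5, 75°): beam 1 = 3.0000 ≠ 0.5774 ✗
  (1.5, 5.5, 300°): beam 1 = 0.5176 ≠ 0.5774 ✗
  …
  (4.5, 5.5, 195°): r_1=0.5774, r_2=1.0000, r_3=2.8868, r_4=5.1962 — all match ✓
Unique over the lattice → pose = (4.5, 5.5, 195°).

(x, y, θ) = (4.5, 5.5, 195°)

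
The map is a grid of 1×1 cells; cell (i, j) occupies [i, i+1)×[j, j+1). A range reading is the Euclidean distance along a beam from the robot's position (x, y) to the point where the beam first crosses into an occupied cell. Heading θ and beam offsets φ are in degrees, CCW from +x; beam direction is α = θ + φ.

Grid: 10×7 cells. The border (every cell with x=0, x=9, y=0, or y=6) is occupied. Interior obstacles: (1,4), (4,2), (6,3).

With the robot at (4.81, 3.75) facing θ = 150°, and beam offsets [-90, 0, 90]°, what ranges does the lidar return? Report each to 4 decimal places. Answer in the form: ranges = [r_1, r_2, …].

ranges = [2.5981, 4.3994, 0.8660]

beam 1: φ=-90°, α=60°
  direction (0.5000, 0.8660); cell (4,3); t to first gridline: x 0.3800, y 0.2887 (then +2.0000 / +1.1547)
    (4,4) via y @ 0.2887
    (5,4) via x @ 0.3800
    (5,5) via y @ 1.4434
    (6,5) via x @ 2.3800
    (6,6) via y @ 2.5981  # hit
  → r_1 = 2.5981
beam 2: φ=0°, α=150°
  direction (-0.8660, 0.5000); cell (4,3); t to first gridline: x 0.9353, y 0.5000 (then +1.1547 / +2.0000)
    (4,4) via y @ 0.5000
    (3,4) via x @ 0.9353
    (2,4) via x @ 2.0900
    (2,5) via y @ 2.5000
    (1,5) via x @ 3.2447
    (0,5) via x @ 4.3994  # hit
  → r_2 = 4.3994
beam 3: φ=90°, α=240°
  direction (-0.5000, -0.8660); cell (4,3); t to first gridline: x 1.6200, y 0.8660 (then +2.0000 / +1.1547)
    (4,2) via y @ 0.8660  # hit
  → r_3 = 0.8660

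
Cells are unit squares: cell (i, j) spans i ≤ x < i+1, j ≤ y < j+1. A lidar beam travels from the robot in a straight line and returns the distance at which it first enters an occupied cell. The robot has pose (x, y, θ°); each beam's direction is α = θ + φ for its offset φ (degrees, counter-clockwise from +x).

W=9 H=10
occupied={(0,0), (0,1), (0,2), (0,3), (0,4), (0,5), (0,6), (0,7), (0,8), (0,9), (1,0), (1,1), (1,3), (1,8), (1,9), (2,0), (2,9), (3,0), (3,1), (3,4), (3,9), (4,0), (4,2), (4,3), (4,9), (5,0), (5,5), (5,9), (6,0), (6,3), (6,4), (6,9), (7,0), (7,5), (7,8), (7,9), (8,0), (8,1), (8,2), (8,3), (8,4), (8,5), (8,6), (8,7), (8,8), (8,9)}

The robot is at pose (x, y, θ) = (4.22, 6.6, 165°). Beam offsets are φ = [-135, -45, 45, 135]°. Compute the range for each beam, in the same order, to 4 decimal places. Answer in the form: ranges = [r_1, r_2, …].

beam 1: φ=-135°, α=30°
  dir = (cos 30°, sin 30°) = (0.8660, 0.5000); from cell (4,6)
  next x-line at t=0.9007, next y-line at t=0.8000; Δt_x=1.1547, Δt_y=2.0000
    y: enter (4,7) at t=0.8000
    x: enter (5,7) at t=0.9007
    x: enter (6,7) at t=2.0554
    y: enter (6,8) at t=2.8000
    x: enter (7,8) at t=3.2101 ← occupied
  → r_1 = 3.2101
beam 2: φ=-45°, α=120°
  dir = (cos 120°, sin 120°) = (-0.5000, 0.8660); from cell (4,6)
  next x-line at t=0.4400, next y-line at t=0.4619; Δt_x=2.0000, Δt_y=1.1547
    x: enter (3,6) at t=0.4400
    y: enter (3,7) at t=0.4619
    y: enter (3,8) at t=1.6166
    x: enter (2,8) at t=2.4400
    y: enter (2,9) at t=2.7713 ← occupied
  → r_2 = 2.7713
beam 3: φ=45°, α=210°
  dir = (cos 210°, sin 210°) = (-0.8660, -0.5000); from cell (4,6)
  next x-line at t=0.2540, next y-line at t=1.2000; Δt_x=1.1547, Δt_y=2.0000
    x: enter (3,6) at t=0.2540
    y: enter (3,5) at t=1.2000
    x: enter (2,5) at t=1.4087
    x: enter (1,5) at t=2.5634
    y: enter (1,4) at t=3.2000
    x: enter (0,4) at t=3.7181 ← occupied
  → r_3 = 3.7181
beam 4: φ=135°, α=300°
  dir = (cos 300°, sin 300°) = (0.5000, -0.8660); from cell (4,6)
  next x-line at t=1.5600, next y-line at t=0.6928; Δt_x=2.0000, Δt_y=1.1547
    y: enter (4,5) at t=0.6928
    x: enter (5,5) at t=1.5600 ← occupied
  → r_4 = 1.5600

ranges = [3.2101, 2.7713, 3.7181, 1.5600]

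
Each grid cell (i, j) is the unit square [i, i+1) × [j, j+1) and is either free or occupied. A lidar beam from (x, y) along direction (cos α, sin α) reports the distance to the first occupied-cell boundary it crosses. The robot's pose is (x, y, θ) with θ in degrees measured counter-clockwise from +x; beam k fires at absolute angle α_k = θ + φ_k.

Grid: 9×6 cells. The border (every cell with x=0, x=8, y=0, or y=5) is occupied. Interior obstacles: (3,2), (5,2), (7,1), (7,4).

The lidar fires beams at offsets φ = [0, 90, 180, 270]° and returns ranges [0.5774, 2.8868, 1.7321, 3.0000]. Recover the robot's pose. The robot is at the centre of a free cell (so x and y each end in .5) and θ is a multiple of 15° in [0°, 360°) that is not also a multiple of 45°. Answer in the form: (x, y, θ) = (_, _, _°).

The pose lattice has 24·16 = 384 candidates. Test each by forward raycasting.
  (5.5, 4.5, 150°): beam 1 = 1.0000 ≠ 0.5774 ✗
  (4.5, 4.5, 75°): beam 1 = 0.5176 ≠ 0.5774 ✗
  (5.5, 4.5, 210°): beam 1 = 5.1962 ≠ 0.5774 ✗
  (3.5, 3.5, 75°): beam 1 = 1.5529 ≠ 0.5774 ✗
  (1.5, 2.5, 210°): beam 2 = 1.7321 ≠ 2.8868 ✗
  …
  (5.5, 3.5, 240°): r_1=0.5774, r_2=2.8868, r_3=1.7321, r_4=3.0000 — all match ✓
Only this pose fits every beam.

(x, y, θ) = (5.5, 3.5, 240°)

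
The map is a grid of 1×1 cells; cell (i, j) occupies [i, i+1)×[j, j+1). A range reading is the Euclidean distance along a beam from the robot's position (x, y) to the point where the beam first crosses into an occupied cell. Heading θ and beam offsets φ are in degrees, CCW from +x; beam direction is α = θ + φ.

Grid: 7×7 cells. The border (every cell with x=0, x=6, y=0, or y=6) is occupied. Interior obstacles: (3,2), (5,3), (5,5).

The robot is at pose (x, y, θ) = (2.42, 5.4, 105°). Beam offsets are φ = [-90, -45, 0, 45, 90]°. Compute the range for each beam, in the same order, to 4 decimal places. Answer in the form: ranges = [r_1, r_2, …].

ranges = [2.3182, 0.6928, 0.6212, 1.2000, 1.4701]

beam 1: φ=-90°, α=15°
  cosα=0.9659 sinα=0.2588 | (2,5) | tMaxX 0.6005 tMaxY 2.3182 | tΔX 1.0353 tΔY 3.8637
    t=0.6005 [x] (3,5)
    t=1.6357 [x] (4,5)
    t=2.3182 [y] (4,6) — stop
  → r_1 = 2.3182
beam 2: φ=-45°, α=60°
  cosα=0.5000 sinα=0.8660 | (2,5) | tMaxX 1.1600 tMaxY 0.6928 | tΔX 2.0000 tΔY 1.1547
    t=0.6928 [y] (2,6) — stop
  → r_2 = 0.6928
beam 3: φ=0°, α=105°
  cosα=-0.2588 sinα=0.9659 | (2,5) | tMaxX 1.6228 tMaxY 0.6212 | tΔX 3.8637 tΔY 1.0353
    t=0.6212 [y] (2,6) — stop
  → r_3 = 0.6212
beam 4: φ=45°, α=150°
  cosα=-0.8660 sinα=0.5000 | (2,5) | tMaxX 0.4850 tMaxY 1.2000 | tΔX 1.1547 tΔY 2.0000
    t=0.4850 [x] (1,5)
    t=1.2000 [y] (1,6) — stop
  → r_4 = 1.2000
beam 5: φ=90°, α=195°
  cosα=-0.9659 sinα=-0.2588 | (2,5) | tMaxX 0.4348 tMaxY 1.5455 | tΔX 1.0353 tΔY 3.8637
    t=0.4348 [x] (1,5)
    t=1.4701 [x] (0,5) — stop
  → r_5 = 1.4701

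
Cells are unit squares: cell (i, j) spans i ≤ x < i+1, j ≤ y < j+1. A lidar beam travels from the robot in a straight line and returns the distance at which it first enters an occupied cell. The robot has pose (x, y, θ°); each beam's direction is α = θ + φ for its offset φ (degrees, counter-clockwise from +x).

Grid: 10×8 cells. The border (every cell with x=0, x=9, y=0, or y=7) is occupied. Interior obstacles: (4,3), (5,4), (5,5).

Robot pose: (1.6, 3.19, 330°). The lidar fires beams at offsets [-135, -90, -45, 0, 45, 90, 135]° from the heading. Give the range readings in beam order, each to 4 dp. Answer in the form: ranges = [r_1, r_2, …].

beam 1: φ=-135°, α=195°
  direction (-0.9659, -0.2588); cell (1,3); t to first gridline: x 0.6212, y 0.7341 (then +1.0353 / +3.8637)
    (0,3) via x @ 0.6212  # hit
  → r_1 = 0.6212
beam 2: φ=-90°, α=240°
  direction (-0.5000, -0.8660); cell (1,3); t to first gridline: x 1.2000, y 0.2194 (then +2.0000 / +1.1547)
    (1,2) via y @ 0.2194
    (0,2) via x @ 1.2000  # hit
  → r_2 = 1.2000
beam 3: φ=-45°, α=285°
  direction (0.2588, -0.9659); cell (1,3); t to first gridline: x 1.5455, y 0.1967 (then +3.8637 / +1.0353)
    (1,2) via y @ 0.1967
    (1,1) via y @ 1.2320
    (2,1) via x @ 1.5455
    (2,0) via y @ 2.2673  # hit
  → r_3 = 2.2673
beam 4: φ=0°, α=330°
  direction (0.8660, -0.5000); cell (1,3); t to first gridline: x 0.4619, y 0.3800 (then +1.1547 / +2.0000)
    (1,2) via y @ 0.3800
    (2,2) via x @ 0.4619
    (3,2) via x @ 1.6166
    (3,1) via y @ 2.3800
    (4,1) via x @ 2.7713
    (5,1) via x @ 3.9260
    (5,0) via y @ 4.3800  # hit
  → r_4 = 4.3800
beam 5: φ=45°, α=15°
  direction (0.9659, 0.2588); cell (1,3); t to first gridline: x 0.4141, y 3.1296 (then +1.0353 / +3.8637)
    (2,3) via x @ 0.4141
    (3,3) via x @ 1.4494
    (4,3) via x @ 2.4847  # hit
  → r_5 = 2.4847
beam 6: φ=90°, α=60°
  direction (0.5000, 0.8660); cell (1,3); t to first gridline: x 0.8000, y 0.9353 (then +2.0000 / +1.1547)
    (2,3) via x @ 0.8000
    (2,4) via y @ 0.9353
    (2,5) via y @ 2.0900
    (3,5) via x @ 2.8000
    (3,6) via y @ 3.2447
    (3,7) via y @ 4.3994  # hit
  → r_6 = 4.3994
beam 7: φ=135°, α=105°
  direction (-0.2588, 0.9659); cell (1,3); t to first gridline: x 2.3182, y 0.8386 (then +3.8637 / +1.0353)
    (1,4) via y @ 0.8386
    (1,5) via y @ 1.8738
    (0,5) via x @ 2.3182  # hit
  → r_7 = 2.3182

ranges = [0.6212, 1.2000, 2.2673, 4.3800, 2.4847, 4.3994, 2.3182]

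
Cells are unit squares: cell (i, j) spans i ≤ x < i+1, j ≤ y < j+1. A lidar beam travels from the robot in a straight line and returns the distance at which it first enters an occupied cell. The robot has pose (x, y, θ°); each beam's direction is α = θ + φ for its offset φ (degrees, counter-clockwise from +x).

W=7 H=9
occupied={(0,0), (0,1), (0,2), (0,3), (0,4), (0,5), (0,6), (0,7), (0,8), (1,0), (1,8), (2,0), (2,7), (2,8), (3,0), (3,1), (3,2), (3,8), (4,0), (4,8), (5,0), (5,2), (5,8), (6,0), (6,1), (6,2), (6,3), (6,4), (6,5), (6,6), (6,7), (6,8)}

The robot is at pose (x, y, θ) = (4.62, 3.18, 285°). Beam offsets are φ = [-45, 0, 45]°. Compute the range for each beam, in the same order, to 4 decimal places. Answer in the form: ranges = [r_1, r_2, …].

beam 1: φ=-45°, α=240°
  direction (-0.5000, -0.8660); cell (4,3); t to first gridline: x 1.2400, y 0.2078 (then +2.0000 / +1.1547)
    (4,2) via y @ 0.2078
    (3,2) via x @ 1.2400  # hit
  → r_1 = 1.2400
beam 2: φ=0°, α=285°
  direction (0.2588, -0.9659); cell (4,3); t to first gridline: x 1.4682, y 0.1863 (then +3.8637 / +1.0353)
    (4,2) via y @ 0.1863
    (4,1) via y @ 1.2216
    (5,1) via x @ 1.4682
    (5,0) via y @ 2.2569  # hit
  → r_2 = 2.2569
beam 3: φ=45°, α=330°
  direction (0.8660, -0.5000); cell (4,3); t to first gridline: x 0.4388, y 0.3600 (then +1.1547 / +2.0000)
    (4,2) via y @ 0.3600
    (5,2) via x @ 0.4388  # hit
  → r_3 = 0.4388

ranges = [1.2400, 2.2569, 0.4388]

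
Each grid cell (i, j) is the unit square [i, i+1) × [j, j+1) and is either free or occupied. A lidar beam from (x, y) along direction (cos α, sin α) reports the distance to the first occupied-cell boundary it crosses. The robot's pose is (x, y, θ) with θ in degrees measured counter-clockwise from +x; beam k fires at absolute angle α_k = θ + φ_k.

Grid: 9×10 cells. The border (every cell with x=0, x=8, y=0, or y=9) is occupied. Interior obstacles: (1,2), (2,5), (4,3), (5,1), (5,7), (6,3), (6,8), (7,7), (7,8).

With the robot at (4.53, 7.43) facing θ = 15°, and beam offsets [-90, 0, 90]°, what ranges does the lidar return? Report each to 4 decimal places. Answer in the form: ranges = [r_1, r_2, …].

beam 1: φ=-90°, α=285°
  d=(0.2588,-0.9659)  start (4,7)  tX=1.8159 tY=0.4452  stride 1/|dx|=3.8637 1/|dy|=1.0353
    cross y-line → (4,6), t=0.4452
    cross y-line → (4,5), t=1.4804
    cross x-line → (5,5), t=1.8159
    cross y-line → (5,4), t=2.5157
    cross y-line → (5,3), t=3.5510
    cross y-line → (5,2), t=4.5863
    cross y-line → (5,1), t=5.6215 (wall)
  → r_1 = 5.6215
beam 2: φ=0°, α=15°
  d=(0.9659,0.2588)  start (4,7)  tX=0.4866 tY=2.2023  stride 1/|dx|=1.0353 1/|dy|=3.8637
    cross x-line → (5,7), t=0.4866 (wall)
  → r_2 = 0.4866
beam 3: φ=90°, α=105°
  d=(-0.2588,0.9659)  start (4,7)  tX=2.0478 tY=0.5901  stride 1/|dx|=3.8637 1/|dy|=1.0353
    cross y-line → (4,8), t=0.5901
    cross y-line → (4,9), t=1.6254 (wall)
  → r_3 = 1.6254

ranges = [5.6215, 0.4866, 1.6254]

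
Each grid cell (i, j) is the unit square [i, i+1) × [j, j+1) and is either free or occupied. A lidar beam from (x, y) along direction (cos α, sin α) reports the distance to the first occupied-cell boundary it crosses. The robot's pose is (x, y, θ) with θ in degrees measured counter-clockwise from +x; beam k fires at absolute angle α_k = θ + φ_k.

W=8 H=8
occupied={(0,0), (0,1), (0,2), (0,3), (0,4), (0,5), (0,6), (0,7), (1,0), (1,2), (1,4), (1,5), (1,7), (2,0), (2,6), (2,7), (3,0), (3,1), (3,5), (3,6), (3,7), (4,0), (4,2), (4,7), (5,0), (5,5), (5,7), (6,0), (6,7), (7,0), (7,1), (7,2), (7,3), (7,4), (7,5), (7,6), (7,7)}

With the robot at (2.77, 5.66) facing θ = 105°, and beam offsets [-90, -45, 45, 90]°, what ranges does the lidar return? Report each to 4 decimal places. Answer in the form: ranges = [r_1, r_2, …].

beam 1: φ=-90°, α=15°
  cosα=0.9659 sinα=0.2588 | (2,5) | tMaxX 0.2381 tMaxY 1.3137 | tΔX 1.0353 tΔY 3.8637
    t=0.2381 [x] (3,5) — stop
  → r_1 = 0.2381
beam 2: φ=-45°, α=60°
  cosα=0.5000 sinα=0.8660 | (2,5) | tMaxX 0.4600 tMaxY 0.3926 | tΔX 2.0000 tΔY 1.1547
    t=0.3926 [y] (2,6) — stop
  → r_2 = 0.3926
beam 3: φ=45°, α=150°
  cosα=-0.8660 sinα=0.5000 | (2,5) | tMaxX 0.8891 tMaxY 0.6800 | tΔX 1.1547 tΔY 2.0000
    t=0.6800 [y] (2,6) — stop
  → r_3 = 0.6800
beam 4: φ=90°, α=195°
  cosα=-0.9659 sinα=-0.2588 | (2,5) | tMaxX 0.7972 tMaxY 2.5500 | tΔX 1.0353 tΔY 3.8637
    t=0.7972 [x] (1,5) — stop
  → r_4 = 0.7972

ranges = [0.2381, 0.3926, 0.6800, 0.7972]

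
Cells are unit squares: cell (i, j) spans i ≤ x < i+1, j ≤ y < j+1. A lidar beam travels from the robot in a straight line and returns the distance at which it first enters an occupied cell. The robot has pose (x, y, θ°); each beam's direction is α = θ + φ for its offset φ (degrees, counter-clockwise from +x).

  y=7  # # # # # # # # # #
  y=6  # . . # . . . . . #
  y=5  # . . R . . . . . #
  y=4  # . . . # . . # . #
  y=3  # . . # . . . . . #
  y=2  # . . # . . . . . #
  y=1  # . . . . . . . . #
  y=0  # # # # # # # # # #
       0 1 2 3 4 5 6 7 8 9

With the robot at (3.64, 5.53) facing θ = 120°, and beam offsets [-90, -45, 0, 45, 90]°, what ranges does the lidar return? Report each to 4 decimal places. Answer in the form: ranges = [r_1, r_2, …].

beam 1: φ=-90°, α=30°
  direction (0.8660, 0.5000); cell (3,5); t to first gridline: x 0.4157, y 0.9400 (then +1.1547 / +2.0000)
    (4,5) via x @ 0.4157
    (4,6) via y @ 0.9400
    (5,6) via x @ 1.5704
    (6,6) via x @ 2.7251
    (6,7) via y @ 2.9400  # hit
  → r_1 = 2.9400
beam 2: φ=-45°, α=75°
  direction (0.2588, 0.9659); cell (3,5); t to first gridline: x 1.3909, y 0.4866 (then +3.8637 / +1.0353)
    (3,6) via y @ 0.4866  # hit
  → r_2 = 0.4866
beam 3: φ=0°, α=120°
  direction (-0.5000, 0.8660); cell (3,5); t to first gridline: x 1.2800, y 0.5427 (then +2.0000 / +1.1547)
    (3,6) via y @ 0.5427  # hit
  → r_3 = 0.5427
beam 4: φ=45°, α=165°
  direction (-0.9659, 0.2588); cell (3,5); t to first gridline: x 0.6626, y 1.8159 (then +1.0353 / +3.8637)
    (2,5) via x @ 0.6626
    (1,5) via x @ 1.6979
    (1,6) via y @ 1.8159
    (0,6) via x @ 2.7331  # hit
  → r_4 = 2.7331
beam 5: φ=90°, α=210°
  direction (-0.8660, -0.5000); cell (3,5); t to first gridline: x 0.7390, y 1.0600 (then +1.1547 / +2.0000)
    (2,5) via x @ 0.7390
    (2,4) via y @ 1.0600
    (1,4) via x @ 1.8937
    (0,4) via x @ 3.0484  # hit
  → r_5 = 3.0484

ranges = [2.9400, 0.4866, 0.5427, 2.7331, 3.0484]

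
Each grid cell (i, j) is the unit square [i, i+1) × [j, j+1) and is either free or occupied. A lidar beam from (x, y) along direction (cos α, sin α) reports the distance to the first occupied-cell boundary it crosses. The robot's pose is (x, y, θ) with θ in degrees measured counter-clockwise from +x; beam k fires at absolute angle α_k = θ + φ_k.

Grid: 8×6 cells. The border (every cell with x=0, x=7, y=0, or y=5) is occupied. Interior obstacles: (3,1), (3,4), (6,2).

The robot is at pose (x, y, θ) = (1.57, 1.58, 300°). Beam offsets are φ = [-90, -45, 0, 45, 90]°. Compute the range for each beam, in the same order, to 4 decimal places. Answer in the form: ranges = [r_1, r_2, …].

ranges = [0.6582, 0.6005, 0.6697, 1.4804, 6.2700]

beam 1: φ=-90°, α=210°
  dir = (cos 210°, sin 210°) = (-0.8660, -0.5000); from cell (1,1)
  next x-line at t=0.6582, next y-line at t=1.1600; Δt_x=1.1547, Δt_y=2.0000
    x: enter (0,1) at t=0.6582 ← occupied
  → r_1 = 0.6582
beam 2: φ=-45°, α=255°
  dir = (cos 255°, sin 255°) = (-0.2588, -0.9659); from cell (1,1)
  next x-line at t=2.2023, next y-line at t=0.6005; Δt_x=3.8637, Δt_y=1.0353
    y: enter (1,0) at t=0.6005 ← occupied
  → r_2 = 0.6005
beam 3: φ=0°, α=300°
  dir = (cos 300°, sin 300°) = (0.5000, -0.8660); from cell (1,1)
  next x-line at t=0.8600, next y-line at t=0.6697; Δt_x=2.0000, Δt_y=1.1547
    y: enter (1,0) at t=0.6697 ← occupied
  → r_3 = 0.6697
beam 4: φ=45°, α=345°
  dir = (cos 345°, sin 345°) = (0.9659, -0.2588); from cell (1,1)
  next x-line at t=0.4452, next y-line at t=2.2409; Δt_x=1.0353, Δt_y=3.8637
    x: enter (2,1) at t=0.4452
    x: enter (3,1) at t=1.4804 ← occupied
  → r_4 = 1.4804
beam 5: φ=90°, α=30°
  dir = (cos 30°, sin 30°) = (0.8660, 0.5000); from cell (1,1)
  next x-line at t=0.4965, next y-line at t=0.8400; Δt_x=1.1547, Δt_y=2.0000
    x: enter (2,1) at t=0.4965
    y: enter (2,2) at t=0.8400
    x: enter (3,2) at t=1.6512
    x: enter (4,2) at t=2.8059
    y: enter (4,3) at t=2.8400
    x: enter (5,3) at t=3.9606
    y: enter (5,4) at t=4.8400
    x: enter (6,4) at t=5.1153
    x: enter (7,4) at t=6.2700 ← occupied
  → r_5 = 6.2700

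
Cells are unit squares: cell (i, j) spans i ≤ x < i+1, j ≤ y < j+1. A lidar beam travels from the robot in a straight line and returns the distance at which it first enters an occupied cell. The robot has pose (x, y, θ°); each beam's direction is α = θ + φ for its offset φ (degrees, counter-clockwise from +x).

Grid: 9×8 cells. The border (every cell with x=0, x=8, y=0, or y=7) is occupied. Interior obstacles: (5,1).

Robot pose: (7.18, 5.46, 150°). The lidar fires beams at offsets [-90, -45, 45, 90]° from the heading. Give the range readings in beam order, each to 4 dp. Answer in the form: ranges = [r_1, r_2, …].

beam 1: φ=-90°, α=60°
  direction (0.5000, 0.8660); cell (7,5); t to first gridline: x 1.6400, y 0.6235 (then +2.0000 / +1.1547)
    (7,6) via y @ 0.6235
    (8,6) via x @ 1.6400  # hit
  → r_1 = 1.6400
beam 2: φ=-45°, α=105°
  direction (-0.2588, 0.9659); cell (7,5); t to first gridline: x 0.6955, y 0.5590 (then +3.8637 / +1.0353)
    (7,6) via y @ 0.5590
    (6,6) via x @ 0.6955
    (6,7) via y @ 1.5943  # hit
  → r_2 = 1.5943
beam 3: φ=45°, α=195°
  direction (-0.9659, -0.2588); cell (7,5); t to first gridline: x 0.1863, y 1.7773 (then +1.0353 / +3.8637)
    (6,5) via x @ 0.1863
    (5,5) via x @ 1.2216
    (5,4) via y @ 1.7773
    (4,4) via x @ 2.2569
    (3,4) via x @ 3.2922
    (2,4) via x @ 4.3275
    (1,4) via x @ 5.3627
    (1,3) via y @ 5.6410
    (0,3) via x @ 6.3980  # hit
  → r_3 = 6.3980
beam 4: φ=90°, α=240°
  direction (-0.5000, -0.8660); cell (7,5); t to first gridline: x 0.3600, y 0.5312 (then +2.0000 / +1.1547)
    (6,5) via x @ 0.3600
    (6,4) via y @ 0.5312
    (6,3) via y @ 1.6859
    (5,3) via x @ 2.3600
    (5,2) via y @ 2.8406
    (5,1) via y @ 3.9953  # hit
  → r_4 = 3.9953

ranges = [1.6400, 1.5943, 6.3980, 3.9953]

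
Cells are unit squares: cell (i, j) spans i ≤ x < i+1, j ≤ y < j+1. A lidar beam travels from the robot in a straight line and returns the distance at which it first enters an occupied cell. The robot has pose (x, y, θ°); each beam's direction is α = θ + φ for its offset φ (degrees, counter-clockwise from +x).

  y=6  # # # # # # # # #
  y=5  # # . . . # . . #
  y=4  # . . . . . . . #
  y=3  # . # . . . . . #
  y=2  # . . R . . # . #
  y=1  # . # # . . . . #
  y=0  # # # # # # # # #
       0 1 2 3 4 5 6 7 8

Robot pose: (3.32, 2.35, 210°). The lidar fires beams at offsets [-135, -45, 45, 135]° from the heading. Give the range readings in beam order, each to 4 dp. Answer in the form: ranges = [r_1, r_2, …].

ranges = [3.7788, 2.4018, 0.3623, 4.8451]

beam 1: φ=-135°, α=75°
  cosα=0.2588 sinα=0.9659 | (3,2) | tMaxX 2.6273 tMaxY 0.6729 | tΔX 3.8637 tΔY 1.0353
    t=0.6729 [y] (3,3)
    t=1.7082 [y] (3,4)
    t=2.6273 [x] (4,4)
    t=2.7435 [y] (4,5)
    t=3.7788 [y] (4,6) — stop
  → r_1 = 3.7788
beam 2: φ=-45°, α=165°
  cosα=-0.9659 sinα=0.2588 | (3,2) | tMaxX 0.3313 tMaxY 2.5114 | tΔX 1.0353 tΔY 3.8637
    t=0.3313 [x] (2,2)
    t=1.3666 [x] (1,2)
    t=2.4018 [x] (0,2) — stop
  → r_2 = 2.4018
beam 3: φ=45°, α=255°
  cosα=-0.2588 sinα=-0.9659 | (3,2) | tMaxX 1.2364 tMaxY 0.3623 | tΔX 3.8637 tΔY 1.0353
    t=0.3623 [y] (3,1) — stop
  → r_3 = 0.3623
beam 4: φ=135°, α=345°
  cosα=0.9659 sinα=-0.2588 | (3,2) | tMaxX 0.7040 tMaxY 1.3523 | tΔX 1.0353 tΔY 3.8637
    t=0.7040 [x] (4,2)
    t=1.3523 [y] (4,1)
    t=1.7393 [x] (5,1)
    t=2.7745 [x] (6,1)
    t=3.8098 [x] (7,1)
    t=4.8451 [x] (8,1) — stop
  → r_4 = 4.8451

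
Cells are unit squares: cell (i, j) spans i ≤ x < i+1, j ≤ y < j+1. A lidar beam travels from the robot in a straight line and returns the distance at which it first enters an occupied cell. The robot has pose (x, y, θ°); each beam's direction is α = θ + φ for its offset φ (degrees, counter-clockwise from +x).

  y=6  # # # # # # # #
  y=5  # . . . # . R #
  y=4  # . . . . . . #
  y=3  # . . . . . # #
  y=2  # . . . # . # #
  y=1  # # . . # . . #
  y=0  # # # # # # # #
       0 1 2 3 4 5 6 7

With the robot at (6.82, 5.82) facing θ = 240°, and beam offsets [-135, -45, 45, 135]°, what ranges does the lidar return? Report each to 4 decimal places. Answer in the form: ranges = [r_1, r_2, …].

beam 1: φ=-135°, α=105°
  d=(-0.2588,0.9659)  start (6,5)  tX=3.1682 tY=0.1863  stride 1/|dx|=3.8637 1/|dy|=1.0353
    cross y-line → (6,6), t=0.1863 (wall)
  → r_1 = 0.1863
beam 2: φ=-45°, α=195°
  d=(-0.9659,-0.2588)  start (6,5)  tX=0.8489 tY=3.1682  stride 1/|dx|=1.0353 1/|dy|=3.8637
    cross x-line → (5,5), t=0.8489
    cross x-line → (4,5), t=1.8842 (wall)
  → r_2 = 1.8842
beam 3: φ=45°, α=285°
  d=(0.2588,-0.9659)  start (6,5)  tX=0.6955 tY=0.8489  stride 1/|dx|=3.8637 1/|dy|=1.0353
    cross x-line → (7,5), t=0.6955 (wall)
  → r_3 = 0.6955
beam 4: φ=135°, α=15°
  d=(0.9659,0.2588)  start (6,5)  tX=0.1863 tY=0.6955  stride 1/|dx|=1.0353 1/|dy|=3.8637
    cross x-line → (7,5), t=0.1863 (wall)
  → r_4 = 0.1863

ranges = [0.1863, 1.8842, 0.6955, 0.1863]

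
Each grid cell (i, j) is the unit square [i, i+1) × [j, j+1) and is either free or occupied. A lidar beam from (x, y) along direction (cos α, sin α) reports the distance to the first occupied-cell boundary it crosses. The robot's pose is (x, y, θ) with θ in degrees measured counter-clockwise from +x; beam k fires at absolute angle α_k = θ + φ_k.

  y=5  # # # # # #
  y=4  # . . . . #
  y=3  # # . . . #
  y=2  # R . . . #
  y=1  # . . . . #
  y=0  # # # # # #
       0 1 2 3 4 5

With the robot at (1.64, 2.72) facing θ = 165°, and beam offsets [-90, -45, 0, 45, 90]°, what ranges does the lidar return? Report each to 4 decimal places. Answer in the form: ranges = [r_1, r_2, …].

beam 1: φ=-90°, α=75°
  dir = (cos 75°, sin 75°) = (0.2588, 0.9659); from cell (1,2)
  next x-line at t=1.3909, next y-line at t=0.2899; Δt_x=3.8637, Δt_y=1.0353
    y: enter (1,3) at t=0.2899 ← occupied
  → r_1 = 0.2899
beam 2: φ=-45°, α=120°
  dir = (cos 120°, sin 120°) = (-0.5000, 0.8660); from cell (1,2)
  next x-line at t=1.2800, next y-line at t=0.3233; Δt_x=2.0000, Δt_y=1.1547
    y: enter (1,3) at t=0.3233 ← occupied
  → r_2 = 0.3233
beam 3: φ=0°, α=165°
  dir = (cos 165°, sin 165°) = (-0.9659, 0.2588); from cell (1,2)
  next x-line at t=0.6626, next y-line at t=1.0818; Δt_x=1.0353, Δt_y=3.8637
    x: enter (0,2) at t=0.6626 ← occupied
  → r_3 = 0.6626
beam 4: φ=45°, α=210°
  dir = (cos 210°, sin 210°) = (-0.8660, -0.5000); from cell (1,2)
  next x-line at t=0.7390, next y-line at t=1.4400; Δt_x=1.1547, Δt_y=2.0000
    x: enter (0,2) at t=0.7390 ← occupied
  → r_4 = 0.7390
beam 5: φ=90°, α=255°
  dir = (cos 255°, sin 255°) = (-0.2588, -0.9659); from cell (1,2)
  next x-line at t=2.4728, next y-line at t=0.7454; Δt_x=3.8637, Δt_y=1.0353
    y: enter (1,1) at t=0.7454
    y: enter (1,0) at t=1.7807 ← occupied
  → r_5 = 1.7807

ranges = [0.2899, 0.3233, 0.6626, 0.7390, 1.7807]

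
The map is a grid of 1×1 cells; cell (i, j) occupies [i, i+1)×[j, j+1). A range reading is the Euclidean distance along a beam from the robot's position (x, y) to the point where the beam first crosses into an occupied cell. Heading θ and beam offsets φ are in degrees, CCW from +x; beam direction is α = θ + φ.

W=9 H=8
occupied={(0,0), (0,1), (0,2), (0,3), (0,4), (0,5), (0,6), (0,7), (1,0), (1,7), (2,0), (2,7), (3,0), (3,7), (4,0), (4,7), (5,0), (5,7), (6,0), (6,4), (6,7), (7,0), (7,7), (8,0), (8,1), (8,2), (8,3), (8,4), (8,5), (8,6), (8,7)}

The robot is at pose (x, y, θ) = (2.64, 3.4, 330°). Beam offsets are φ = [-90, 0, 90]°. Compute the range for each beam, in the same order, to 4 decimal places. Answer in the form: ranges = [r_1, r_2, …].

ranges = [2.7713, 4.8000, 4.1569]

beam 1: φ=-90°, α=240°
  dir = (cos 240°, sin 240°) = (-0.5000, -0.8660); from cell (2,3)
  next x-line at t=1.2800, next y-line at t=0.4619; Δt_x=2.0000, Δt_y=1.1547
    y: enter (2,2) at t=0.4619
    x: enter (1,2) at t=1.2800
    y: enter (1,1) at t=1.6166
    y: enter (1,0) at t=2.7713 ← occupied
  → r_1 = 2.7713
beam 2: φ=0°, α=330°
  dir = (cos 330°, sin 330°) = (0.8660, -0.5000); from cell (2,3)
  next x-line at t=0.4157, next y-line at t=0.8000; Δt_x=1.1547, Δt_y=2.0000
    x: enter (3,3) at t=0.4157
    y: enter (3,2) at t=0.8000
    x: enter (4,2) at t=1.5704
    x: enter (5,2) at t=2.7251
    y: enter (5,1) at t=2.8000
    x: enter (6,1) at t=3.8798
    y: enter (6,0) at t=4.8000 ← occupied
  → r_2 = 4.8000
beam 3: φ=90°, α=60°
  dir = (cos 60°, sin 60°) = (0.5000, 0.8660); from cell (2,3)
  next x-line at t=0.7200, next y-line at t=0.6928; Δt_x=2.0000, Δt_y=1.1547
    y: enter (2,4) at t=0.6928
    x: enter (3,4) at t=0.7200
    y: enter (3,5) at t=1.8475
    x: enter (4,5) at t=2.7200
    y: enter (4,6) at t=3.0022
    y: enter (4,7) at t=4.1569 ← occupied
  → r_3 = 4.1569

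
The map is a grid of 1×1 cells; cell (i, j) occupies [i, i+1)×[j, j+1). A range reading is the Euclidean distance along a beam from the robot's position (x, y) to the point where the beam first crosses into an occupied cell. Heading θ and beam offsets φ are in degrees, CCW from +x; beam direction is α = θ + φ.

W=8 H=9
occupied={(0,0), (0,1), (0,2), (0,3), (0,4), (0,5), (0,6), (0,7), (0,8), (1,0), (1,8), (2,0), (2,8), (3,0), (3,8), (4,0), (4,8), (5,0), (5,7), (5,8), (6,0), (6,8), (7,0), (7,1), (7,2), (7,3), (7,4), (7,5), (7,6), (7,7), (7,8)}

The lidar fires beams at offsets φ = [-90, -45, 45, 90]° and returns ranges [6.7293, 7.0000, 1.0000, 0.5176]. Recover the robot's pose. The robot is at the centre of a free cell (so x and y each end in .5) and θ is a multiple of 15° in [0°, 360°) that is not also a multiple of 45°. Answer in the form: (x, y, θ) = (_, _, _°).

Candidates: 41 free-cell centres × 16 headings = 656 poses. Raycast each; keep the one whose scan matches to 4 dp.
  (2.5, 7.5, 60°): beam 1 = 5.1962 ≠ 6.7293 ✗
  (6.5, 6.5, 195°): beam 1 = 1.5529 ≠ 6.7293 ✗
  (3.5, 4.5, 285°): beam 1 = 2.5882 ≠ 6.7293 ✗
  (1.5, 5.5, 345°): beam 1 = 1.9319 ≠ 6.7293 ✗
  …
  (3.5, 7.5, 345°): r_1=6.7293, r_2=7.0000, r_3=1.0000, r_4=0.5176 — all match ✓
Only this pose fits every beam.

(x, y, θ) = (3.5, 7.5, 345°)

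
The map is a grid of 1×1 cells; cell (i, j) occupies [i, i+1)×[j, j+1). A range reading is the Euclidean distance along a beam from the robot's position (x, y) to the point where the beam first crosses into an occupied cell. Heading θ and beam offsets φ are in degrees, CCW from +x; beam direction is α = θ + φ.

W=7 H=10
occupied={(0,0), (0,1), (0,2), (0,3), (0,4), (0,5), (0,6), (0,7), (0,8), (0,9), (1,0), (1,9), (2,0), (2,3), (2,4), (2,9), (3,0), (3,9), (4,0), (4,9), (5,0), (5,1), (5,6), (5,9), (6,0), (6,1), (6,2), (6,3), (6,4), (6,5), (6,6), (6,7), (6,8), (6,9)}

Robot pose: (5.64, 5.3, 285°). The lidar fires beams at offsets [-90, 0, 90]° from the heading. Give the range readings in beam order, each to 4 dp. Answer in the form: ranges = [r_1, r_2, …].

ranges = [2.7331, 1.3909, 0.3727]

beam 1: φ=-90°, α=195°
  direction (-0.9659, -0.2588); cell (5,5); t to first gridline: x 0.6626, y 1.1591 (then +1.0353 / +3.8637)
    (4,5) via x @ 0.6626
    (4,4) via y @ 1.1591
    (3,4) via x @ 1.6979
    (2,4) via x @ 2.7331  # hit
  → r_1 = 2.7331
beam 2: φ=0°, α=285°
  direction (0.2588, -0.9659); cell (5,5); t to first gridline: x 1.3909, y 0.3106 (then +3.8637 / +1.0353)
    (5,4) via y @ 0.3106
    (5,3) via y @ 1.3459
    (6,3) via x @ 1.3909  # hit
  → r_2 = 1.3909
beam 3: φ=90°, α=15°
  direction (0.9659, 0.2588); cell (5,5); t to first gridline: x 0.3727, y 2.7046 (then +1.0353 / +3.8637)
    (6,5) via x @ 0.3727  # hit
  → r_3 = 0.3727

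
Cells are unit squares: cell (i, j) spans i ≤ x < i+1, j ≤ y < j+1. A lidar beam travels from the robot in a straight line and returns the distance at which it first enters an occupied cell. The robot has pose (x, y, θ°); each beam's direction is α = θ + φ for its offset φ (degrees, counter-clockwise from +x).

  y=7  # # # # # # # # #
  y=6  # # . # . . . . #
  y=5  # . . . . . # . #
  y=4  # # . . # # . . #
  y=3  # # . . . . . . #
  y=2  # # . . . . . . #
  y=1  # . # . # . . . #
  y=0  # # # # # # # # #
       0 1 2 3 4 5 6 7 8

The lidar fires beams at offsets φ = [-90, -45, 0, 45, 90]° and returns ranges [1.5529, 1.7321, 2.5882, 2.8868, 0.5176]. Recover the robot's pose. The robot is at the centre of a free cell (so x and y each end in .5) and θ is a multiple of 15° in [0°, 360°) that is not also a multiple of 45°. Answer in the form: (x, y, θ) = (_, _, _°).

Enumerate (i+0.5, j+0.5, θ) over the 32 free cells and 16 admissible headings. For each, cast all 5 beams and compare to the given ranges.
  (3.5, 1.5, 75°): beam 1 = 0.5176 ≠ 1.5529 ✗
  (5.5, 3.5, 165°): beam 1 = 0.5176 ≠ 1.5529 ✗
  (2.5, 5.5, 330°): beam 1 = 1.0000 ≠ 1.5529 ✗
  …
  (3.5, 4.5, 255°): r_1=1.5529, r_2=1.7321, r_3=2.5882, r_4=2.8868, r_5=0.5176 — all match ✓
Unique over the lattice → pose = (3.5, 4.5, 255°).

(x, y, θ) = (3.5, 4.5, 255°)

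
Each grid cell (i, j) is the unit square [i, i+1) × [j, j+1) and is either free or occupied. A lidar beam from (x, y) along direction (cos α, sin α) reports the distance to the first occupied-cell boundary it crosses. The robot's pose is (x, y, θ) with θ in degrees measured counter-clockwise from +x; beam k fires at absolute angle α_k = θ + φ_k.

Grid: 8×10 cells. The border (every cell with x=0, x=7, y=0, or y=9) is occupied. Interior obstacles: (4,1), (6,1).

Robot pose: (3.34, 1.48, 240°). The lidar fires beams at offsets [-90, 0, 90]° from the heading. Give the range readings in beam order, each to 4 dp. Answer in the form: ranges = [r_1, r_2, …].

ranges = [2.7020, 0.5543, 0.7621]

beam 1: φ=-90°, α=150°
  d=(-0.8660,0.5000)  start (3,1)  tX=0.3926 tY=1.0400  stride 1/|dx|=1.1547 1/|dy|=2.0000
    cross x-line → (2,1), t=0.3926
    cross y-line → (2,2), t=1.0400
    cross x-line → (1,2), t=1.5473
    cross x-line → (0,2), t=2.7020 (wall)
  → r_1 = 2.7020
beam 2: φ=0°, α=240°
  d=(-0.5000,-0.8660)  start (3,1)  tX=0.6800 tY=0.5543  stride 1/|dx|=2.0000 1/|dy|=1.1547
    cross y-line → (3,0), t=0.5543 (wall)
  → r_2 = 0.5543
beam 3: φ=90°, α=330°
  d=(0.8660,-0.5000)  start (3,1)  tX=0.7621 tY=0.9600  stride 1/|dx|=1.1547 1/|dy|=2.0000
    cross x-line → (4,1), t=0.7621 (wall)
  → r_3 = 0.7621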